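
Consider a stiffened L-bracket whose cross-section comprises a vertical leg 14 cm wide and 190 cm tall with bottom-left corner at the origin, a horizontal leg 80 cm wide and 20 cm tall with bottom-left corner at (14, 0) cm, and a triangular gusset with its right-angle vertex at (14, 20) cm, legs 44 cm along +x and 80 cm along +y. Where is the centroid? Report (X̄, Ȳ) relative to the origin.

vertical leg: A = 14 × 190 = 2660.00, centroid at (7.00, 95.00).
horizontal leg: A = 80 × 20 = 1600.00, centroid at (54.00, 10.00).
gusset: A = ½·44·80 = 1760.00, centroid at (28.67, 46.67).
ΣA = 6020.00 cm², ΣAX̄ = 155473.33 cm³, ΣAȲ = 350833.33 cm³.
X̄ = 155473.33/6020.00 = 25.83 cm; Ȳ = 350833.33/6020.00 = 58.28 cm.

X̄ = 25.83 cm, Ȳ = 58.28 cm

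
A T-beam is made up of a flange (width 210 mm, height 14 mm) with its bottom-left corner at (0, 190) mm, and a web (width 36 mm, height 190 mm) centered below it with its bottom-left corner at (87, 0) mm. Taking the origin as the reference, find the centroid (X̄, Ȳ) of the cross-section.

web: A = 36 × 190 = 6840.00, centroid at (105.00, 95.00).
flange: A = 210 × 14 = 2940.00, centroid at (105.00, 197.00).
ΣA = 9780.00 mm², ΣAX̄ = 1026900.00 mm³, ΣAȲ = 1228980.00 mm³.
X̄ = 1026900.00/9780.00 = 105.00 mm; Ȳ = 1228980.00/9780.00 = 125.66 mm.

X̄ = 105.00 mm, Ȳ = 125.66 mm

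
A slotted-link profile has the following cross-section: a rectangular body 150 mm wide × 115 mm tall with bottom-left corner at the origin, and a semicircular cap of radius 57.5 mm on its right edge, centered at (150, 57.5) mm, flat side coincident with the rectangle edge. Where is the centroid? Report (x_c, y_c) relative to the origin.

Part | A | x̄ᵢ | ȳᵢ | A·x̄ᵢ | A·ȳᵢ
rectangular body | 17250.00 | 75.00 | 57.50 | 1293750.00 | 991875.00
semicircular end | 5193.45 | 174.40 | 57.50 | 905756.39 | 298623.11
Σ | 22443.45 |  |  | 2199506.39 | 1290498.11
x_c = 2199506.39 / 22443.45 = 98.00 mm
y_c = 1290498.11 / 22443.45 = 57.50 mm

x_c = 98.00 mm, y_c = 57.50 mm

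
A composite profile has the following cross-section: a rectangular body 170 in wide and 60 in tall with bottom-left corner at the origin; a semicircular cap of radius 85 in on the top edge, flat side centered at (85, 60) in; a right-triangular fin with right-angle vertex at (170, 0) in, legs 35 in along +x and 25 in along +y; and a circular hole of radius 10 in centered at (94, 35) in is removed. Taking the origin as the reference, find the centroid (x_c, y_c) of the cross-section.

rectangular body: A = 170 × 60 = 10200.00, centroid at (85.00, 30.00).
semicircular top: A = ½π·85² = 11349.00, centroid at (85.00, 96.08).
triangular fin: A = ½·35·25 = 437.50, centroid at (181.67, 8.33).
hole: A = −π·10² = -314.16, centroid at (94.00, 35.00).
ΣA = 21672.34 in², ΣAx_c = 1881613.49 in³, ΣAy_c = 1389007.13 in³.
x_c = 1881613.49/21672.34 = 86.82 in; y_c = 1389007.13/21672.34 = 64.09 in.

x_c = 86.82 in, y_c = 64.09 in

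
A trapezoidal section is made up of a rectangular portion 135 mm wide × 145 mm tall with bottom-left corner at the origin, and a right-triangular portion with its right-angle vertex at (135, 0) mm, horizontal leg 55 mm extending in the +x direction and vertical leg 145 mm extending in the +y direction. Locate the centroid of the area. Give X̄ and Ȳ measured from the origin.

rectangular portion: A = 135 × 145 = 19575.00, centroid at (67.50, 72.50).
triangular portion: A = ½·55·145 = 3987.50, centroid at (153.33, 48.33).
ΣA = 23562.50 mm², ΣAX̄ = 1932729.17 mm³, ΣAȲ = 1611916.67 mm³.
X̄ = 1932729.17/23562.50 = 82.03 mm; Ȳ = 1611916.67/23562.50 = 68.41 mm.

X̄ = 82.03 mm, Ȳ = 68.41 mm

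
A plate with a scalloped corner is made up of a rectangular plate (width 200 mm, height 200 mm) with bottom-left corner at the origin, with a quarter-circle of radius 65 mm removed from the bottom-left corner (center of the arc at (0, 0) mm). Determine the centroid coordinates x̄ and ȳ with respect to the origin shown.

plate: A = 200 × 200 = 40000.00, centroid at (100.00, 100.00).
removed quarter-circle: A = −¼π·65² = -3318.31, centroid at (27.59, 27.59).
ΣA = 36681.69 mm²
ΣAx̄ = (40000.00)(100.00) + (-3318.31)(27.59) = 3908458.33 mm³
ΣAȳ = (40000.00)(100.00) + (-3318.31)(27.59) = 3908458.33 mm³
x̄ = 3908458.33 / 36681.69 = 106.55 mm
ȳ = 3908458.33 / 36681.69 = 106.55 mm

x̄ = 106.55 mm, ȳ = 106.55 mm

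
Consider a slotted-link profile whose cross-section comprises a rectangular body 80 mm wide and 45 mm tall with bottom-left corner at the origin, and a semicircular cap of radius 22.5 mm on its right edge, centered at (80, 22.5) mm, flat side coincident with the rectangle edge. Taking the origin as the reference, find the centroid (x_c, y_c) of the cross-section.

x_c = 48.96 mm, y_c = 22.50 mm

rectangular body: A = 80 × 45 = 3600.00, centroid at (40.00, 22.50).
semicircular end: A = ½π·22.5² = 795.22, centroid at (89.55, 22.50).
ΣA = 4395.22 mm², ΣAx_c = 215211.00 mm³, ΣAy_c = 98892.35 mm³.
x_c = 215211.00/4395.22 = 48.96 mm; y_c = 98892.35/4395.22 = 22.50 mm.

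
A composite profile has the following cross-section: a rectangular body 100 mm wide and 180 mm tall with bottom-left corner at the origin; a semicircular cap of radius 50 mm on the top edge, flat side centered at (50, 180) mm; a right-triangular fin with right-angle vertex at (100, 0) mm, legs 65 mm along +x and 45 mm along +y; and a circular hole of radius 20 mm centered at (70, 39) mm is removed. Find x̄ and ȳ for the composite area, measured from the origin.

x̄ = 53.60 mm, ȳ = 107.67 mm

rectangular body: A = 100 × 180 = 18000.00, centroid at (50.00, 90.00).
semicircular top: A = ½π·50² = 3926.99, centroid at (50.00, 201.22).
triangular fin: A = ½·65·45 = 1462.50, centroid at (121.67, 15.00).
hole: A = −π·20² = -1256.64, centroid at (70.00, 39.00).
ΣA = 22132.85 mm², ΣAx̄ = 1186322.45 mm³, ΣAȳ = 2383120.33 mm³.
x̄ = 1186322.45/22132.85 = 53.60 mm; ȳ = 2383120.33/22132.85 = 107.67 mm.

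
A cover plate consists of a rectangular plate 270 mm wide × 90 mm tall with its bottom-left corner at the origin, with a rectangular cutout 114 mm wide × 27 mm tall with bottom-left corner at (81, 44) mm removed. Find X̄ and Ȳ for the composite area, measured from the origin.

X̄ = 134.56 mm, Ȳ = 43.19 mm

Part | A | x̄ᵢ | ȳᵢ | A·x̄ᵢ | A·ȳᵢ
plate | 24300.00 | 135.00 | 45.00 | 3280500.00 | 1093500.00
hole | -3078.00 | 138.00 | 57.50 | -424764.00 | -176985.00
Σ | 21222.00 |  |  | 2855736.00 | 916515.00
X̄ = 2855736.00 / 21222.00 = 134.56 mm
Ȳ = 916515.00 / 21222.00 = 43.19 mm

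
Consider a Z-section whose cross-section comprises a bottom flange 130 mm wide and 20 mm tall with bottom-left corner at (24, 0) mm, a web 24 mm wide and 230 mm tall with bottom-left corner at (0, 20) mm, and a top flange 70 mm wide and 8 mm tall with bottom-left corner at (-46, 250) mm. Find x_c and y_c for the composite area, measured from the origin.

x_c = 33.58 mm, y_c = 105.24 mm

bottom flange: A = 130 × 20 = 2600.00, centroid at (89.00, 10.00).
web: A = 24 × 230 = 5520.00, centroid at (12.00, 135.00).
top flange: A = 70 × 8 = 560.00, centroid at (-11.00, 254.00).
ΣA = 8680.00 mm², ΣAx_c = 291480.00 mm³, ΣAy_c = 913440.00 mm³.
x_c = 291480.00/8680.00 = 33.58 mm; y_c = 913440.00/8680.00 = 105.24 mm.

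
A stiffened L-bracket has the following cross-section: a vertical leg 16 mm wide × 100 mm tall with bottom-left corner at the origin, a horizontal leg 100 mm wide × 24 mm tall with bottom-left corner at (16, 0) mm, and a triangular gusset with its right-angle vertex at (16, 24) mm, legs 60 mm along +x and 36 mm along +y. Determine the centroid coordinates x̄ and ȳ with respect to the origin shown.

x̄ = 41.35 mm, ȳ = 29.07 mm

vertical leg: A = 16 × 100 = 1600.00, centroid at (8.00, 50.00).
horizontal leg: A = 100 × 24 = 2400.00, centroid at (66.00, 12.00).
gusset: A = ½·60·36 = 1080.00, centroid at (36.00, 36.00).
ΣA = 5080.00 mm²
ΣAx̄ = (1600.00)(8.00) + (2400.00)(66.00) + (1080.00)(36.00) = 210080.00 mm³
ΣAȳ = (1600.00)(50.00) + (2400.00)(12.00) + (1080.00)(36.00) = 147680.00 mm³
x̄ = 210080.00 / 5080.00 = 41.35 mm
ȳ = 147680.00 / 5080.00 = 29.07 mm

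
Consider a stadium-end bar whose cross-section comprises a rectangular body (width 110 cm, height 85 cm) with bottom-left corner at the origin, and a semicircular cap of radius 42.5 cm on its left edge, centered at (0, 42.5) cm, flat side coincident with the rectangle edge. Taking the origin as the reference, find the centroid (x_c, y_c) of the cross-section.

x_c = 38.00 cm, y_c = 42.50 cm

rectangular body: A = 110 × 85 = 9350.00, centroid at (55.00, 42.50).
semicircular end: A = ½π·42.5² = 2837.25, centroid at (-18.04, 42.50).
ΣA = 12187.25 cm², ΣAx_c = 463072.92 cm³, ΣAy_c = 517958.16 cm³.
x_c = 463072.92/12187.25 = 38.00 cm; y_c = 517958.16/12187.25 = 42.50 cm.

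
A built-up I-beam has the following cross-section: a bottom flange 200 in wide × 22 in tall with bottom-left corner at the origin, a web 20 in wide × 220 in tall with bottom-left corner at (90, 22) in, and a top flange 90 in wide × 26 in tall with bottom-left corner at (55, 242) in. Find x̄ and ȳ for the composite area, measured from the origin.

bottom flange: A = 200 × 22 = 4400.00, centroid at (100.00, 11.00).
web: A = 20 × 220 = 4400.00, centroid at (100.00, 132.00).
top flange: A = 90 × 26 = 2340.00, centroid at (100.00, 255.00).
ΣA = 11140.00 in²
ΣAx̄ = (4400.00)(100.00) + (4400.00)(100.00) + (2340.00)(100.00) = 1114000.00 in³
ΣAȳ = (4400.00)(11.00) + (4400.00)(132.00) + (2340.00)(255.00) = 1225900.00 in³
x̄ = 1114000.00 / 11140.00 = 100.00 in
ȳ = 1225900.00 / 11140.00 = 110.04 in

x̄ = 100.00 in, ȳ = 110.04 in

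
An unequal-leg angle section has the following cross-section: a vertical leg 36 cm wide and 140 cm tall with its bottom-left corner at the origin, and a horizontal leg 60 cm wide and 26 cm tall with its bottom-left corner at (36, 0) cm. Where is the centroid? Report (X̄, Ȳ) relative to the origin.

vertical leg: A = 36 × 140 = 5040.00, centroid at (18.00, 70.00).
horizontal leg: A = 60 × 26 = 1560.00, centroid at (66.00, 13.00).
ΣA = 6600.00 cm²
ΣAX̄ = (5040.00)(18.00) + (1560.00)(66.00) = 193680.00 cm³
ΣAȲ = (5040.00)(70.00) + (1560.00)(13.00) = 373080.00 cm³
X̄ = 193680.00 / 6600.00 = 29.35 cm
Ȳ = 373080.00 / 6600.00 = 56.53 cm

X̄ = 29.35 cm, Ȳ = 56.53 cm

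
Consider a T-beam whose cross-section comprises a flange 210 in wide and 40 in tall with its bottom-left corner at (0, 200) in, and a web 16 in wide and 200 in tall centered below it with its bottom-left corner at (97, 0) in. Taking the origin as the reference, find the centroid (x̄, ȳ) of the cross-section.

Part | A | x̄ᵢ | ȳᵢ | A·x̄ᵢ | A·ȳᵢ
web | 3200.00 | 105.00 | 100.00 | 336000.00 | 320000.00
flange | 8400.00 | 105.00 | 220.00 | 882000.00 | 1848000.00
Σ | 11600.00 |  |  | 1218000.00 | 2168000.00
x̄ = 1218000.00 / 11600.00 = 105.00 in
ȳ = 2168000.00 / 11600.00 = 186.90 in

x̄ = 105.00 in, ȳ = 186.90 in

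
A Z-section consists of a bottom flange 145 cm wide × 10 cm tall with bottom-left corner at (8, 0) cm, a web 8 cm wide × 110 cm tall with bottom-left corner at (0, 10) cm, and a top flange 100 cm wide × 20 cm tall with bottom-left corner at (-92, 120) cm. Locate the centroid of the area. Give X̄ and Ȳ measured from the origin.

bottom flange: A = 145 × 10 = 1450.00, centroid at (80.50, 5.00).
web: A = 8 × 110 = 880.00, centroid at (4.00, 65.00).
top flange: A = 100 × 20 = 2000.00, centroid at (-42.00, 130.00).
ΣA = 4330.00 cm², ΣAX̄ = 36245.00 cm³, ΣAȲ = 324450.00 cm³.
X̄ = 36245.00/4330.00 = 8.37 cm; Ȳ = 324450.00/4330.00 = 74.93 cm.

X̄ = 8.37 cm, Ȳ = 74.93 cm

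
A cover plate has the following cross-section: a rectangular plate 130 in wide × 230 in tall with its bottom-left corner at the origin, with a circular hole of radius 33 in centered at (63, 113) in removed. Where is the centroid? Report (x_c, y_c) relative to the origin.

x_c = 65.26 in, y_c = 115.26 in

Part | A | x̄ᵢ | ȳᵢ | A·x̄ᵢ | A·ȳᵢ
plate | 29900.00 | 65.00 | 115.00 | 1943500.00 | 3438500.00
hole | -3421.19 | 63.00 | 113.00 | -215535.25 | -386594.97
Σ | 26478.81 |  |  | 1727964.75 | 3051905.03
x_c = 1727964.75 / 26478.81 = 65.26 in
y_c = 3051905.03 / 26478.81 = 115.26 in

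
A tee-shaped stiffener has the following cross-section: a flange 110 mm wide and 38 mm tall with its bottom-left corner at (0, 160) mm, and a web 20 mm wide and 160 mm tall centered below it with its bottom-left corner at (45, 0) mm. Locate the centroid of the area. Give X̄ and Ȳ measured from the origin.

X̄ = 55.00 mm, Ȳ = 136.07 mm

web: A = 20 × 160 = 3200.00, centroid at (55.00, 80.00).
flange: A = 110 × 38 = 4180.00, centroid at (55.00, 179.00).
ΣA = 7380.00 mm²
ΣAX̄ = (3200.00)(55.00) + (4180.00)(55.00) = 405900.00 mm³
ΣAȲ = (3200.00)(80.00) + (4180.00)(179.00) = 1004220.00 mm³
X̄ = 405900.00 / 7380.00 = 55.00 mm
Ȳ = 1004220.00 / 7380.00 = 136.07 mm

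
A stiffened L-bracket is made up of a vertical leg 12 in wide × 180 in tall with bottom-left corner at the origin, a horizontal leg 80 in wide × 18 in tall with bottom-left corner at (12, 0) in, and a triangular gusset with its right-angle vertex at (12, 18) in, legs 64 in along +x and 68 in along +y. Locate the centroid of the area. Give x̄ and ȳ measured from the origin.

x̄ = 27.77 in, ȳ = 51.22 in

vertical leg: A = 12 × 180 = 2160.00, centroid at (6.00, 90.00).
horizontal leg: A = 80 × 18 = 1440.00, centroid at (52.00, 9.00).
gusset: A = ½·64·68 = 2176.00, centroid at (33.33, 40.67).
ΣA = 5776.00 in²
ΣAx̄ = (2160.00)(6.00) + (1440.00)(52.00) + (2176.00)(33.33) = 160373.33 in³
ΣAȳ = (2160.00)(90.00) + (1440.00)(9.00) + (2176.00)(40.67) = 295850.67 in³
x̄ = 160373.33 / 5776.00 = 27.77 in
ȳ = 295850.67 / 5776.00 = 51.22 in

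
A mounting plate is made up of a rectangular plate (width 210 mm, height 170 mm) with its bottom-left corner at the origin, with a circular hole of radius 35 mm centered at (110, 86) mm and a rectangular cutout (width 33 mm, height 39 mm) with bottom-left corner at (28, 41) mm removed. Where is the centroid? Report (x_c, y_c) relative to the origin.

Part | A | x̄ᵢ | ȳᵢ | A·x̄ᵢ | A·ȳᵢ
plate | 35700.00 | 105.00 | 85.00 | 3748500.00 | 3034500.00
hole 1 | -3848.45 | 110.00 | 86.00 | -423329.61 | -330966.79
hole 2 | -1287.00 | 44.50 | 60.50 | -57271.50 | -77863.50
Σ | 30564.55 |  |  | 3267898.89 | 2625669.71
x_c = 3267898.89 / 30564.55 = 106.92 mm
y_c = 2625669.71 / 30564.55 = 85.91 mm

x_c = 106.92 mm, y_c = 85.91 mm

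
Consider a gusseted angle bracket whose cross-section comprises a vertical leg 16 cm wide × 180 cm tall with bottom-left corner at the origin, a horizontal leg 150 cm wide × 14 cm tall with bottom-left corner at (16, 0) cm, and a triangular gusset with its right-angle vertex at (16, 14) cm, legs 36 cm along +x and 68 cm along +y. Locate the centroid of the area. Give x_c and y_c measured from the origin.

x_c = 40.04 cm, y_c = 51.38 cm

vertical leg: A = 16 × 180 = 2880.00, centroid at (8.00, 90.00).
horizontal leg: A = 150 × 14 = 2100.00, centroid at (91.00, 7.00).
gusset: A = ½·36·68 = 1224.00, centroid at (28.00, 36.67).
ΣA = 6204.00 cm², ΣAx_c = 248412.00 cm³, ΣAy_c = 318780.00 cm³.
x_c = 248412.00/6204.00 = 40.04 cm; y_c = 318780.00/6204.00 = 51.38 cm.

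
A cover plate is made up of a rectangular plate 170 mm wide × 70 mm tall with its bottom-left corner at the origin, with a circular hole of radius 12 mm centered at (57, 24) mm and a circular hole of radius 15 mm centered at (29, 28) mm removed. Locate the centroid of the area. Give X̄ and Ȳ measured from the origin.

Part | A | x̄ᵢ | ȳᵢ | A·x̄ᵢ | A·ȳᵢ
plate | 11900.00 | 85.00 | 35.00 | 1011500.00 | 416500.00
hole 1 | -452.39 | 57.00 | 24.00 | -25786.19 | -10857.34
hole 2 | -706.86 | 29.00 | 28.00 | -20498.89 | -19792.03
Σ | 10740.75 |  |  | 965214.92 | 385850.62
X̄ = 965214.92 / 10740.75 = 89.86 mm
Ȳ = 385850.62 / 10740.75 = 35.92 mm

X̄ = 89.86 mm, Ȳ = 35.92 mm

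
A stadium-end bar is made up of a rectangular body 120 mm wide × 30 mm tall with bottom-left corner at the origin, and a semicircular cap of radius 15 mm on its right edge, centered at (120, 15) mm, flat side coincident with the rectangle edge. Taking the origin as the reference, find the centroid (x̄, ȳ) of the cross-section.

rectangular body: A = 120 × 30 = 3600.00, centroid at (60.00, 15.00).
semicircular end: A = ½π·15² = 353.43, centroid at (126.37, 15.00).
ΣA = 3953.43 mm², ΣAx̄ = 260661.50 mm³, ΣAȳ = 59301.44 mm³.
x̄ = 260661.50/3953.43 = 65.93 mm; ȳ = 59301.44/3953.43 = 15.00 mm.

x̄ = 65.93 mm, ȳ = 15.00 mm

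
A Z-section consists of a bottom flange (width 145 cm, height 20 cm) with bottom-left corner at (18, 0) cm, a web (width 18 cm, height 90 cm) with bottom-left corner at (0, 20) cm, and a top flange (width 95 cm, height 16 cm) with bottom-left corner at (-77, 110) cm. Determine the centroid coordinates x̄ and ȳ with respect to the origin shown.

bottom flange: A = 145 × 20 = 2900.00, centroid at (90.50, 10.00).
web: A = 18 × 90 = 1620.00, centroid at (9.00, 65.00).
top flange: A = 95 × 16 = 1520.00, centroid at (-29.50, 118.00).
ΣA = 6040.00 cm², ΣAx̄ = 232190.00 cm³, ΣAȳ = 313660.00 cm³.
x̄ = 232190.00/6040.00 = 38.44 cm; ȳ = 313660.00/6040.00 = 51.93 cm.

x̄ = 38.44 cm, ȳ = 51.93 cm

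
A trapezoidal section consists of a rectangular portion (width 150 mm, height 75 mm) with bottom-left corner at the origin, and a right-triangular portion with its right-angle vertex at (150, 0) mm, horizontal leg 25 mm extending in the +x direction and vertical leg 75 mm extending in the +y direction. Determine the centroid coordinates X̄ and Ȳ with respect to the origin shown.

X̄ = 81.41 mm, Ȳ = 36.54 mm

Part | A | x̄ᵢ | ȳᵢ | A·x̄ᵢ | A·ȳᵢ
rectangular portion | 11250.00 | 75.00 | 37.50 | 843750.00 | 421875.00
triangular portion | 937.50 | 158.33 | 25.00 | 148437.50 | 23437.50
Σ | 12187.50 |  |  | 992187.50 | 445312.50
X̄ = 992187.50 / 12187.50 = 81.41 mm
Ȳ = 445312.50 / 12187.50 = 36.54 mm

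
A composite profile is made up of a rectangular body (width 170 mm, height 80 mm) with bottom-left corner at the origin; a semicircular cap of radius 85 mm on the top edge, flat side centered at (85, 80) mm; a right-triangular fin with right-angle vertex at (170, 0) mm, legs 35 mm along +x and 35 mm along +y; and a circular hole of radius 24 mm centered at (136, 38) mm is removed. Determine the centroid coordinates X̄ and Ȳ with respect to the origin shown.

Part | A | x̄ᵢ | ȳᵢ | A·x̄ᵢ | A·ȳᵢ
rectangular body | 13600.00 | 85.00 | 40.00 | 1156000.00 | 544000.00
semicircular top | 11349.00 | 85.00 | 116.08 | 964665.29 | 1317336.94
triangular fin | 612.50 | 181.67 | 11.67 | 111270.83 | 7145.83
hole | -1809.56 | 136.00 | 38.00 | -246099.80 | -68763.18
Σ | 23751.95 |  |  | 1985836.33 | 1799719.60
X̄ = 1985836.33 / 23751.95 = 83.61 mm
Ȳ = 1799719.60 / 23751.95 = 75.77 mm

X̄ = 83.61 mm, Ȳ = 75.77 mm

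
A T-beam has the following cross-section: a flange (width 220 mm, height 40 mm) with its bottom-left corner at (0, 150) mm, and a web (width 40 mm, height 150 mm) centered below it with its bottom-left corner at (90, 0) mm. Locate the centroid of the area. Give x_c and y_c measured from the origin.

web: A = 40 × 150 = 6000.00, centroid at (110.00, 75.00).
flange: A = 220 × 40 = 8800.00, centroid at (110.00, 170.00).
ΣA = 14800.00 mm², ΣAx_c = 1628000.00 mm³, ΣAy_c = 1946000.00 mm³.
x_c = 1628000.00/14800.00 = 110.00 mm; y_c = 1946000.00/14800.00 = 131.49 mm.

x_c = 110.00 mm, y_c = 131.49 mm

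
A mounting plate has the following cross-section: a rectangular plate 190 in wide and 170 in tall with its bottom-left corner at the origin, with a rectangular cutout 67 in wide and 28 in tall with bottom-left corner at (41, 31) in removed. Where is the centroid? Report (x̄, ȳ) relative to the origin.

x̄ = 96.26 in, ȳ = 87.47 in

plate: A = 190 × 170 = 32300.00, centroid at (95.00, 85.00).
hole: A = −(67 × 28) = -1876.00, centroid at (74.50, 45.00).
ΣA = 30424.00 in²
ΣAx̄ = (32300.00)(95.00) + (-1876.00)(74.50) = 2928738.00 in³
ΣAȳ = (32300.00)(85.00) + (-1876.00)(45.00) = 2661080.00 in³
x̄ = 2928738.00 / 30424.00 = 96.26 in
ȳ = 2661080.00 / 30424.00 = 87.47 in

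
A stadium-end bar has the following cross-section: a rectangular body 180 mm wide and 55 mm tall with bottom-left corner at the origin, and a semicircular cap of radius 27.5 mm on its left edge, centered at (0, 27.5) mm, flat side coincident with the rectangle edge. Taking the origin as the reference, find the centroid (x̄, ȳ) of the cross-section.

Part | A | x̄ᵢ | ȳᵢ | A·x̄ᵢ | A·ȳᵢ
rectangular body | 9900.00 | 90.00 | 27.50 | 891000.00 | 272250.00
semicircular end | 1187.91 | -11.67 | 27.50 | -13864.58 | 32667.65
Σ | 11087.91 |  |  | 877135.42 | 304917.65
x̄ = 877135.42 / 11087.91 = 79.11 mm
ȳ = 304917.65 / 11087.91 = 27.50 mm

x̄ = 79.11 mm, ȳ = 27.50 mm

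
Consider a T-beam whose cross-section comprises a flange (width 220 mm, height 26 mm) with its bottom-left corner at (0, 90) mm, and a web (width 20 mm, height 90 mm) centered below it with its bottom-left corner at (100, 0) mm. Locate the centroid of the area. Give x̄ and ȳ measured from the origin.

web: A = 20 × 90 = 1800.00, centroid at (110.00, 45.00).
flange: A = 220 × 26 = 5720.00, centroid at (110.00, 103.00).
ΣA = 7520.00 mm², ΣAx̄ = 827200.00 mm³, ΣAȳ = 670160.00 mm³.
x̄ = 827200.00/7520.00 = 110.00 mm; ȳ = 670160.00/7520.00 = 89.12 mm.

x̄ = 110.00 mm, ȳ = 89.12 mm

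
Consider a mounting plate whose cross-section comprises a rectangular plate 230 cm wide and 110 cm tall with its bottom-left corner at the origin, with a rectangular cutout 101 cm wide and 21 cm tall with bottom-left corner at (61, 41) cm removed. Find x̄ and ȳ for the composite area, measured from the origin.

x̄ = 115.32 cm, ȳ = 55.32 cm

plate: A = 230 × 110 = 25300.00, centroid at (115.00, 55.00).
hole: A = −(101 × 21) = -2121.00, centroid at (111.50, 51.50).
ΣA = 23179.00 cm², ΣAx̄ = 2673008.50 cm³, ΣAȳ = 1282268.50 cm³.
x̄ = 2673008.50/23179.00 = 115.32 cm; ȳ = 1282268.50/23179.00 = 55.32 cm.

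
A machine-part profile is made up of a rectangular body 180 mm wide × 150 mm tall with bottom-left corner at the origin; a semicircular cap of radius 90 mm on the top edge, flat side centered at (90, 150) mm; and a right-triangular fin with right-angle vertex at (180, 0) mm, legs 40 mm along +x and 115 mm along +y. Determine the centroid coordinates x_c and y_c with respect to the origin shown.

rectangular body: A = 180 × 150 = 27000.00, centroid at (90.00, 75.00).
semicircular top: A = ½π·90² = 12723.45, centroid at (90.00, 188.20).
triangular fin: A = ½·40·115 = 2300.00, centroid at (193.33, 38.33).
ΣA = 42023.45 mm²
ΣAx_c = (27000.00)(90.00) + (12723.45)(90.00) + (2300.00)(193.33) = 4019777.19 mm³
ΣAy_c = (27000.00)(75.00) + (12723.45)(188.20) + (2300.00)(38.33) = 4507684.20 mm³
x_c = 4019777.19 / 42023.45 = 95.66 mm
y_c = 4507684.20 / 42023.45 = 107.27 mm

x_c = 95.66 mm, y_c = 107.27 mm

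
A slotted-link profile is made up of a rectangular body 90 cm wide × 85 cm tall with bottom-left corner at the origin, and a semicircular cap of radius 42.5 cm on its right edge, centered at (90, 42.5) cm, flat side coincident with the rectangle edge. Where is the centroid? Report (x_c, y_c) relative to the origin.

x_c = 62.05 cm, y_c = 42.50 cm

rectangular body: A = 90 × 85 = 7650.00, centroid at (45.00, 42.50).
semicircular end: A = ½π·42.5² = 2837.25, centroid at (108.04, 42.50).
ΣA = 10487.25 cm², ΣAx_c = 650779.66 cm³, ΣAy_c = 445708.16 cm³.
x_c = 650779.66/10487.25 = 62.05 cm; y_c = 445708.16/10487.25 = 42.50 cm.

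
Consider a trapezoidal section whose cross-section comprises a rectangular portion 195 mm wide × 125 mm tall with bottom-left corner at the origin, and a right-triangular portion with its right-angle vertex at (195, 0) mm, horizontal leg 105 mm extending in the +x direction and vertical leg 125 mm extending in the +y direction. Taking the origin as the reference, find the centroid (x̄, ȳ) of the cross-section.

Part | A | x̄ᵢ | ȳᵢ | A·x̄ᵢ | A·ȳᵢ
rectangular portion | 24375.00 | 97.50 | 62.50 | 2376562.50 | 1523437.50
triangular portion | 6562.50 | 230.00 | 41.67 | 1509375.00 | 273437.50
Σ | 30937.50 |  |  | 3885937.50 | 1796875.00
x̄ = 3885937.50 / 30937.50 = 125.61 mm
ȳ = 1796875.00 / 30937.50 = 58.08 mm

x̄ = 125.61 mm, ȳ = 58.08 mm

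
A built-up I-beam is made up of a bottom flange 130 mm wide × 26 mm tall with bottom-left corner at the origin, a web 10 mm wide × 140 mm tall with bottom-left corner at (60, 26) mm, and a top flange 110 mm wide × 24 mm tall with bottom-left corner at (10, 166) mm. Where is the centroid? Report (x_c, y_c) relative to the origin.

x_c = 65.00 mm, y_c = 87.37 mm

bottom flange: A = 130 × 26 = 3380.00, centroid at (65.00, 13.00).
web: A = 10 × 140 = 1400.00, centroid at (65.00, 96.00).
top flange: A = 110 × 24 = 2640.00, centroid at (65.00, 178.00).
ΣA = 7420.00 mm²
ΣAx_c = (3380.00)(65.00) + (1400.00)(65.00) + (2640.00)(65.00) = 482300.00 mm³
ΣAy_c = (3380.00)(13.00) + (1400.00)(96.00) + (2640.00)(178.00) = 648260.00 mm³
x_c = 482300.00 / 7420.00 = 65.00 mm
y_c = 648260.00 / 7420.00 = 87.37 mm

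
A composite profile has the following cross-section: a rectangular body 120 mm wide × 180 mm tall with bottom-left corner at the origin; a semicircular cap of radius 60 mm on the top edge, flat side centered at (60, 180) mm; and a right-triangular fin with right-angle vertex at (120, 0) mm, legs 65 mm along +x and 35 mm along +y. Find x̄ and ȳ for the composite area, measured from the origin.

Part | A | x̄ᵢ | ȳᵢ | A·x̄ᵢ | A·ȳᵢ
rectangular body | 21600.00 | 60.00 | 90.00 | 1296000.00 | 1944000.00
semicircular top | 5654.87 | 60.00 | 205.46 | 339292.01 | 1161876.02
triangular fin | 1137.50 | 141.67 | 11.67 | 161145.83 | 13270.83
Σ | 28392.37 |  |  | 1796437.84 | 3119146.85
x̄ = 1796437.84 / 28392.37 = 63.27 mm
ȳ = 3119146.85 / 28392.37 = 109.86 mm

x̄ = 63.27 mm, ȳ = 109.86 mm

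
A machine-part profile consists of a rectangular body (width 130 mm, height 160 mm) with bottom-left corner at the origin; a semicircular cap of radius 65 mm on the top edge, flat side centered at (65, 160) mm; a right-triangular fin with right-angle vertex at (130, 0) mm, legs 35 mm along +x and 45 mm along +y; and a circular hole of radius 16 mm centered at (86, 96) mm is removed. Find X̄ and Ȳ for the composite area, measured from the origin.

X̄ = 66.59 mm, Ȳ = 103.70 mm

Part | A | x̄ᵢ | ȳᵢ | A·x̄ᵢ | A·ȳᵢ
rectangular body | 20800.00 | 65.00 | 80.00 | 1352000.00 | 1664000.00
semicircular top | 6636.61 | 65.00 | 187.59 | 431379.94 | 1244941.65
triangular fin | 787.50 | 141.67 | 15.00 | 111562.50 | 11812.50
hole | -804.25 | 86.00 | 96.00 | -69165.30 | -77207.78
Σ | 27419.87 |  |  | 1825777.14 | 2843546.37
X̄ = 1825777.14 / 27419.87 = 66.59 mm
Ȳ = 2843546.37 / 27419.87 = 103.70 mm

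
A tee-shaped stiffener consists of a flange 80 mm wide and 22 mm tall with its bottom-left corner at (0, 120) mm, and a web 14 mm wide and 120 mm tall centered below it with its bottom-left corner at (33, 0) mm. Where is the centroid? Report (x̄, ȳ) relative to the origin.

x̄ = 40.00 mm, ȳ = 96.33 mm

web: A = 14 × 120 = 1680.00, centroid at (40.00, 60.00).
flange: A = 80 × 22 = 1760.00, centroid at (40.00, 131.00).
ΣA = 3440.00 mm², ΣAx̄ = 137600.00 mm³, ΣAȳ = 331360.00 mm³.
x̄ = 137600.00/3440.00 = 40.00 mm; ȳ = 331360.00/3440.00 = 96.33 mm.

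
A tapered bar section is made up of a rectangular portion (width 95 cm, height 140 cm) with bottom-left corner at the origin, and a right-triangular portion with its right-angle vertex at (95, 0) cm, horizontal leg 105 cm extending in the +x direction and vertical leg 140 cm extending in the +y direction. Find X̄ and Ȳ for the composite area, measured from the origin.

X̄ = 76.86 cm, Ȳ = 61.69 cm

rectangular portion: A = 95 × 140 = 13300.00, centroid at (47.50, 70.00).
triangular portion: A = ½·105·140 = 7350.00, centroid at (130.00, 46.67).
ΣA = 20650.00 cm², ΣAX̄ = 1587250.00 cm³, ΣAȲ = 1274000.00 cm³.
X̄ = 1587250.00/20650.00 = 76.86 cm; Ȳ = 1274000.00/20650.00 = 61.69 cm.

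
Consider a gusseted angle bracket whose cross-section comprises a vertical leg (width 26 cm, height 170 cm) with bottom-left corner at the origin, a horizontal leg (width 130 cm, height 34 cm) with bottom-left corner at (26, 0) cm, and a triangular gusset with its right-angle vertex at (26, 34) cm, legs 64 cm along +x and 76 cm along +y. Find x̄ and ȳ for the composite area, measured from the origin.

Part | A | x̄ᵢ | ȳᵢ | A·x̄ᵢ | A·ȳᵢ
vertical leg | 4420.00 | 13.00 | 85.00 | 57460.00 | 375700.00
horizontal leg | 4420.00 | 91.00 | 17.00 | 402220.00 | 75140.00
gusset | 2432.00 | 47.33 | 59.33 | 115114.67 | 144298.67
Σ | 11272.00 |  |  | 574794.67 | 595138.67
x̄ = 574794.67 / 11272.00 = 50.99 cm
ȳ = 595138.67 / 11272.00 = 52.80 cm

x̄ = 50.99 cm, ȳ = 52.80 cm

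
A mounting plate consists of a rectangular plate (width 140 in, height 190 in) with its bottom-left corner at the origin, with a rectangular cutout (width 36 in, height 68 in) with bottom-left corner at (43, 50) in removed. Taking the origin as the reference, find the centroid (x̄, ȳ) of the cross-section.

Part | A | x̄ᵢ | ȳᵢ | A·x̄ᵢ | A·ȳᵢ
plate | 26600.00 | 70.00 | 95.00 | 1862000.00 | 2527000.00
hole | -2448.00 | 61.00 | 84.00 | -149328.00 | -205632.00
Σ | 24152.00 |  |  | 1712672.00 | 2321368.00
x̄ = 1712672.00 / 24152.00 = 70.91 in
ȳ = 2321368.00 / 24152.00 = 96.11 in

x̄ = 70.91 in, ȳ = 96.11 in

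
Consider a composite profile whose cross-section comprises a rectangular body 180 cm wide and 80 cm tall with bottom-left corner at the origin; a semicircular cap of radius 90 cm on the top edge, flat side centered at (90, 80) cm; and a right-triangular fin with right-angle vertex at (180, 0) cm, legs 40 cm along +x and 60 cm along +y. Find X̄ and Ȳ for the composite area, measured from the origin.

X̄ = 94.38 cm, Ȳ = 74.28 cm

rectangular body: A = 180 × 80 = 14400.00, centroid at (90.00, 40.00).
semicircular top: A = ½π·90² = 12723.45, centroid at (90.00, 118.20).
triangular fin: A = ½·40·60 = 1200.00, centroid at (193.33, 20.00).
ΣA = 28323.45 cm²
ΣAX̄ = (14400.00)(90.00) + (12723.45)(90.00) + (1200.00)(193.33) = 2673110.52 cm³
ΣAȲ = (14400.00)(40.00) + (12723.45)(118.20) + (1200.00)(20.00) = 2103876.02 cm³
X̄ = 2673110.52 / 28323.45 = 94.38 cm
Ȳ = 2103876.02 / 28323.45 = 74.28 cm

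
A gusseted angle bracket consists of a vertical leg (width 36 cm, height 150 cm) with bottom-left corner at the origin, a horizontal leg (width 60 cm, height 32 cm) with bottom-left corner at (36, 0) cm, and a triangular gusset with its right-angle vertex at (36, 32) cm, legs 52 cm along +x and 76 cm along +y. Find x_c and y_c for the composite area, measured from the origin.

Part | A | x̄ᵢ | ȳᵢ | A·x̄ᵢ | A·ȳᵢ
vertical leg | 5400.00 | 18.00 | 75.00 | 97200.00 | 405000.00
horizontal leg | 1920.00 | 66.00 | 16.00 | 126720.00 | 30720.00
gusset | 1976.00 | 53.33 | 57.33 | 105386.67 | 113290.67
Σ | 9296.00 |  |  | 329306.67 | 549010.67
x_c = 329306.67 / 9296.00 = 35.42 cm
y_c = 549010.67 / 9296.00 = 59.06 cm

x_c = 35.42 cm, y_c = 59.06 cm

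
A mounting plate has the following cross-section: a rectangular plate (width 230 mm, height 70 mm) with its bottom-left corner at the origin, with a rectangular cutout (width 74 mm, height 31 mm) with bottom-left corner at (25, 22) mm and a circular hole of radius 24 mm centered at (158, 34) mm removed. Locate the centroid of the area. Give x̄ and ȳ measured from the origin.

plate: A = 230 × 70 = 16100.00, centroid at (115.00, 35.00).
hole 1: A = −(74 × 31) = -2294.00, centroid at (62.00, 37.50).
hole 2: A = −π·24² = -1809.56, centroid at (158.00, 34.00).
ΣA = 11996.44 mm², ΣAx̄ = 1423361.94 mm³, ΣAȳ = 415950.05 mm³.
x̄ = 1423361.94/11996.44 = 118.65 mm; ȳ = 415950.05/11996.44 = 34.67 mm.

x̄ = 118.65 mm, ȳ = 34.67 mm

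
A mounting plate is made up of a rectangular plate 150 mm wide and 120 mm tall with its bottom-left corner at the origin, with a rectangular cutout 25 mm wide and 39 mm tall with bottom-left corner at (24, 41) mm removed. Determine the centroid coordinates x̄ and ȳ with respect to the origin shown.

plate: A = 150 × 120 = 18000.00, centroid at (75.00, 60.00).
hole: A = −(25 × 39) = -975.00, centroid at (36.50, 60.50).
ΣA = 17025.00 mm², ΣAx̄ = 1314412.50 mm³, ΣAȳ = 1021012.50 mm³.
x̄ = 1314412.50/17025.00 = 77.20 mm; ȳ = 1021012.50/17025.00 = 59.97 mm.

x̄ = 77.20 mm, ȳ = 59.97 mm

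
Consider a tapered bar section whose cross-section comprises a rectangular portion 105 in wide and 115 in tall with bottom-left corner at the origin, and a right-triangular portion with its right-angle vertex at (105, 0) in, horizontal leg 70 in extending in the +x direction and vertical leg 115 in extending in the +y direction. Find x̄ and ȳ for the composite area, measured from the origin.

x̄ = 71.46 in, ȳ = 52.71 in

rectangular portion: A = 105 × 115 = 12075.00, centroid at (52.50, 57.50).
triangular portion: A = ½·70·115 = 4025.00, centroid at (128.33, 38.33).
ΣA = 16100.00 in², ΣAx̄ = 1150479.17 in³, ΣAȳ = 848604.17 in³.
x̄ = 1150479.17/16100.00 = 71.46 in; ȳ = 848604.17/16100.00 = 52.71 in.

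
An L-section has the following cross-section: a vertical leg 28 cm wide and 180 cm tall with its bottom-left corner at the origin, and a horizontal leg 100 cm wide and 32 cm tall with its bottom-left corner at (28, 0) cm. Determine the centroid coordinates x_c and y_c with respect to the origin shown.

vertical leg: A = 28 × 180 = 5040.00, centroid at (14.00, 90.00).
horizontal leg: A = 100 × 32 = 3200.00, centroid at (78.00, 16.00).
ΣA = 8240.00 cm²
ΣAx_c = (5040.00)(14.00) + (3200.00)(78.00) = 320160.00 cm³
ΣAy_c = (5040.00)(90.00) + (3200.00)(16.00) = 504800.00 cm³
x_c = 320160.00 / 8240.00 = 38.85 cm
y_c = 504800.00 / 8240.00 = 61.26 cm

x_c = 38.85 cm, y_c = 61.26 cm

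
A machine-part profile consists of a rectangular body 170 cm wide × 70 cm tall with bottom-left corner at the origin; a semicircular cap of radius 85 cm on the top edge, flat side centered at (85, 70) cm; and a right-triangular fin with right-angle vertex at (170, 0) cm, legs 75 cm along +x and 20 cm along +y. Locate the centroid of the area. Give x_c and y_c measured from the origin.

x_c = 88.44 cm, y_c = 67.73 cm

rectangular body: A = 170 × 70 = 11900.00, centroid at (85.00, 35.00).
semicircular top: A = ½π·85² = 11349.00, centroid at (85.00, 106.08).
triangular fin: A = ½·75·20 = 750.00, centroid at (195.00, 6.67).
ΣA = 23999.00 cm², ΣAx_c = 2122415.29 cm³, ΣAy_c = 1625346.91 cm³.
x_c = 2122415.29/23999.00 = 88.44 cm; y_c = 1625346.91/23999.00 = 67.73 cm.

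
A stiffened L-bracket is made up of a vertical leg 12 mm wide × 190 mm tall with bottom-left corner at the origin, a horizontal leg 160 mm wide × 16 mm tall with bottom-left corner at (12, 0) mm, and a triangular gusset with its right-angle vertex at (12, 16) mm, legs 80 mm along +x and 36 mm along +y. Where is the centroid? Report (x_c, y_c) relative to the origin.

vertical leg: A = 12 × 190 = 2280.00, centroid at (6.00, 95.00).
horizontal leg: A = 160 × 16 = 2560.00, centroid at (92.00, 8.00).
gusset: A = ½·80·36 = 1440.00, centroid at (38.67, 28.00).
ΣA = 6280.00 mm²
ΣAx_c = (2280.00)(6.00) + (2560.00)(92.00) + (1440.00)(38.67) = 304880.00 mm³
ΣAy_c = (2280.00)(95.00) + (2560.00)(8.00) + (1440.00)(28.00) = 277400.00 mm³
x_c = 304880.00 / 6280.00 = 48.55 mm
y_c = 277400.00 / 6280.00 = 44.17 mm

x_c = 48.55 mm, y_c = 44.17 mm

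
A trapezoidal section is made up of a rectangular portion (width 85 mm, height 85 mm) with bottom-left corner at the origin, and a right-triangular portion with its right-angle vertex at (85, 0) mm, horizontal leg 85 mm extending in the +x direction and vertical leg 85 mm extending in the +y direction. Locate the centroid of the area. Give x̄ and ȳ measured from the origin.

x̄ = 66.11 mm, ȳ = 37.78 mm

rectangular portion: A = 85 × 85 = 7225.00, centroid at (42.50, 42.50).
triangular portion: A = ½·85·85 = 3612.50, centroid at (113.33, 28.33).
ΣA = 10837.50 mm²
ΣAx̄ = (7225.00)(42.50) + (3612.50)(113.33) = 716479.17 mm³
ΣAȳ = (7225.00)(42.50) + (3612.50)(28.33) = 409416.67 mm³
x̄ = 716479.17 / 10837.50 = 66.11 mm
ȳ = 409416.67 / 10837.50 = 37.78 mm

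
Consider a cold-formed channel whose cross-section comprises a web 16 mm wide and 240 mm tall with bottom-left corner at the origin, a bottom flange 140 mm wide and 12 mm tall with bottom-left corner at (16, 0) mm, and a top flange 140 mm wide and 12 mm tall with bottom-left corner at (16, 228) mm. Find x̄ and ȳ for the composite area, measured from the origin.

web: A = 16 × 240 = 3840.00, centroid at (8.00, 120.00).
bottom flange: A = 140 × 12 = 1680.00, centroid at (86.00, 6.00).
top flange: A = 140 × 12 = 1680.00, centroid at (86.00, 234.00).
ΣA = 7200.00 mm²
ΣAx̄ = (3840.00)(8.00) + (1680.00)(86.00) + (1680.00)(86.00) = 319680.00 mm³
ΣAȳ = (3840.00)(120.00) + (1680.00)(6.00) + (1680.00)(234.00) = 864000.00 mm³
x̄ = 319680.00 / 7200.00 = 44.40 mm
ȳ = 864000.00 / 7200.00 = 120.00 mm

x̄ = 44.40 mm, ȳ = 120.00 mm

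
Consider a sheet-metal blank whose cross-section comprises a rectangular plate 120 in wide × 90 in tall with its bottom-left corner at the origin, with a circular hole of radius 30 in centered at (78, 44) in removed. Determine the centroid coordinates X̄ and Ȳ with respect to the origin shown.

X̄ = 53.62 in, Ȳ = 45.35 in

plate: A = 120 × 90 = 10800.00, centroid at (60.00, 45.00).
hole: A = −π·30² = -2827.43, centroid at (78.00, 44.00).
ΣA = 7972.57 in²
ΣAX̄ = (10800.00)(60.00) + (-2827.43)(78.00) = 427460.20 in³
ΣAȲ = (10800.00)(45.00) + (-2827.43)(44.00) = 361592.93 in³
X̄ = 427460.20 / 7972.57 = 53.62 in
Ȳ = 361592.93 / 7972.57 = 45.35 in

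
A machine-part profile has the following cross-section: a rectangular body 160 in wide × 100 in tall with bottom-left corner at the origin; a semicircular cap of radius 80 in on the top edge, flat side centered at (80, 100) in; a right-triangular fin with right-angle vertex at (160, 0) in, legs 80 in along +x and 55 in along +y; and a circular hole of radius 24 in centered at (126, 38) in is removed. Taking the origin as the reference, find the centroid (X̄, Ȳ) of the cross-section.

X̄ = 85.73 in, Ȳ = 80.10 in

Part | A | x̄ᵢ | ȳᵢ | A·x̄ᵢ | A·ȳᵢ
rectangular body | 16000.00 | 80.00 | 50.00 | 1280000.00 | 800000.00
semicircular top | 10053.10 | 80.00 | 133.95 | 804247.72 | 1346642.98
triangular fin | 2200.00 | 186.67 | 18.33 | 410666.67 | 40333.33
hole | -1809.56 | 126.00 | 38.00 | -228004.23 | -68763.18
Σ | 26443.54 |  |  | 2266910.16 | 2118213.14
X̄ = 2266910.16 / 26443.54 = 85.73 in
Ȳ = 2118213.14 / 26443.54 = 80.10 in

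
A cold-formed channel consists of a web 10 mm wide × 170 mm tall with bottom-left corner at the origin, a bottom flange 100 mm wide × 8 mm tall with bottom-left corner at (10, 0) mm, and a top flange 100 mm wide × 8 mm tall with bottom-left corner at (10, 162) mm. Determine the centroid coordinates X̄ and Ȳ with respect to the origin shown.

web: A = 10 × 170 = 1700.00, centroid at (5.00, 85.00).
bottom flange: A = 100 × 8 = 800.00, centroid at (60.00, 4.00).
top flange: A = 100 × 8 = 800.00, centroid at (60.00, 166.00).
ΣA = 3300.00 mm², ΣAX̄ = 104500.00 mm³, ΣAȲ = 280500.00 mm³.
X̄ = 104500.00/3300.00 = 31.67 mm; Ȳ = 280500.00/3300.00 = 85.00 mm.

X̄ = 31.67 mm, Ȳ = 85.00 mm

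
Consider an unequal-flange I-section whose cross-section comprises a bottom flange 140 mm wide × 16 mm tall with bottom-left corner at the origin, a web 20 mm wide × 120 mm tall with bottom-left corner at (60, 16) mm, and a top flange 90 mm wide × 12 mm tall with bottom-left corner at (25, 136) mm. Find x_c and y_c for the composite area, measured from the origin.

x_c = 70.00 mm, y_c = 61.83 mm

Part | A | x̄ᵢ | ȳᵢ | A·x̄ᵢ | A·ȳᵢ
bottom flange | 2240.00 | 70.00 | 8.00 | 156800.00 | 17920.00
web | 2400.00 | 70.00 | 76.00 | 168000.00 | 182400.00
top flange | 1080.00 | 70.00 | 142.00 | 75600.00 | 153360.00
Σ | 5720.00 |  |  | 400400.00 | 353680.00
x_c = 400400.00 / 5720.00 = 70.00 mm
y_c = 353680.00 / 5720.00 = 61.83 mm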